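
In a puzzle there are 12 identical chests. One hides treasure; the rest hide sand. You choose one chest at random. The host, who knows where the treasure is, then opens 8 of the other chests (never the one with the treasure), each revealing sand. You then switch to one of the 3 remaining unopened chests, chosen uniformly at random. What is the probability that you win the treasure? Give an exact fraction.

Your original chest holds the treasure with probability 1/12, so the other 11 collectively hold it with probability 11/12.
The host can always find 8 empty chests to open, so the reveals don't change that 11/12; it is now spread over the 3 remaining unopened chests.
P(win by switching) = (11/12) · (1/3) = 11/36.

11/36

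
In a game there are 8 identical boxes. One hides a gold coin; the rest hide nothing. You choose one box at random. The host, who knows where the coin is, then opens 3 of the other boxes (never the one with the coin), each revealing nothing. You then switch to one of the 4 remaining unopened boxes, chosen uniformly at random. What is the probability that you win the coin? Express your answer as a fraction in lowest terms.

Your original box holds the coin with probability 1/8, so the other 7 collectively hold it with probability 7/8.
The host can always find 3 empty boxes to open, so the reveals don't change that 7/8; it is now spread over the 4 remaining unopened boxes.
P(win by switching) = (7/8) · (1/4) = 7/32.

7/32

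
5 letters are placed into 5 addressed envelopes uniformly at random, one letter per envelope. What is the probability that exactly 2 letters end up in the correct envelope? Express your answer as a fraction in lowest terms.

1/6

Choose which 2 of the 5 are fixed: C(5,2) = 10 ways.
The remaining 3 must have no fixed point: D(3) = 2.
P = 10·2/120 = 1/6.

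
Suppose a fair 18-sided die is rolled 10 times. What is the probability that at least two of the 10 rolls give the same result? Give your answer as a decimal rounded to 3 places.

P(all 10 different) = 18/18 · 17/18 · ··· · 9/18 ≈ 0.044.
P(at least two equal) = 1 − 0.044 = 0.956.

0.956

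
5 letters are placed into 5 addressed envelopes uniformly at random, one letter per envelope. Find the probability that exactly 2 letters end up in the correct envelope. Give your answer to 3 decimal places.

Choose which 2 of the 5 are fixed: C(5,2) = 10 ways.
The remaining 3 must have no fixed point: D(3) = 2.
P = 10·2/120 = 1/6 ≈ 0.167.

0.167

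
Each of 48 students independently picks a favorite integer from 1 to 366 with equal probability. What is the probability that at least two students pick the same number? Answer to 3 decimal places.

0.960

It's easier to compute the probability that all 48 are distinct.
P(all distinct) = 366/366 · 365/366 · ··· · 319/366 ≈ 0.040.
So the probability of at least one match is 1 − 0.040 = 0.960.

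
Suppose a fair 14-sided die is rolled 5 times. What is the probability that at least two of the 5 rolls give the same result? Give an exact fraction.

P(all 5 different) = 14/14 · 13/14 · ··· · 10/14 = 2145/4802.
P(at least two equal) = 1 − 2145/4802 = 2657/4802.

2657/4802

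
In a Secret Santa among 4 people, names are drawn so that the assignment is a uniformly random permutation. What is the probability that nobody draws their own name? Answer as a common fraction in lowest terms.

3/8

This is the derangement probability: permutations of 4 with no fixed point.
D(4) = 4! · (1 − 1/1! + 1/2! − ··· + (−1)^4/4!) = 9.
P = 9/24 = 3/8.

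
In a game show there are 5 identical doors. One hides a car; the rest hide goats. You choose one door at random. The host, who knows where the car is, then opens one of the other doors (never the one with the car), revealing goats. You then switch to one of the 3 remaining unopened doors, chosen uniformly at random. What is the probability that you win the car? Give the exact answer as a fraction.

4/15

Your original door holds the car with probability 1/5, so the other 4 collectively hold it with probability 4/5.
The host can always find an empty door to open, so this doesn't change that 4/5; it is now spread over the 3 remaining unopened doors.
P(win by switching) = (4/5) · (1/3) = 4/15.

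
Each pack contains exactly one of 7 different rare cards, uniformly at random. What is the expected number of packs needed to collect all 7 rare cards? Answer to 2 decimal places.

18.15

After i distinct types are collected, each trial gives a new one with probability (7−i)/7, so the expected wait for the next new type is 7/(7−i).
E = 7/7 + 7/6 + 7/5 + 7/4 + 7/3 + 7/2 + 7/1 = 363/20 ≈ 18.15.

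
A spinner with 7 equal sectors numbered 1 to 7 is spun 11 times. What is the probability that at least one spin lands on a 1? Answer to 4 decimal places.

0.8165

P(no spin lands on a 1) = (6/7)^11 ≈ 0.1835.
P(at least one) = 1 − 0.1835 = 0.8165.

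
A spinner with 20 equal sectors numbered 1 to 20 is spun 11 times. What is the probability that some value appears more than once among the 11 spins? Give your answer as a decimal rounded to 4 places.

0.9673

P(all 11 different) = 20/20 · 19/20 · ··· · 10/20 ≈ 0.0327.
P(at least two equal) = 1 − 0.0327 = 0.9673.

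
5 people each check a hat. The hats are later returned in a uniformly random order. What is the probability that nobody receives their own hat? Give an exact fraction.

This is the derangement probability: permutations of 5 with no fixed point.
D(5) = 5! · (1 − 1/1! + 1/2! − ··· + (−1)^5/5!) = 44.
P = 44/120 = 11/30.

11/30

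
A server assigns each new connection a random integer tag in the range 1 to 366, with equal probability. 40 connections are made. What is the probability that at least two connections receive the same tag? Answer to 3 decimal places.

It's easier to compute the probability that all 40 are distinct.
P(all distinct) = 366/366 · 365/366 · ··· · 327/366 ≈ 0.109.
So the probability of at least one match is 1 − 0.109 = 0.891.

0.891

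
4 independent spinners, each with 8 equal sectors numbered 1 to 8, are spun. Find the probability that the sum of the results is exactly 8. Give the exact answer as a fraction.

35/4096

There are 8^4 = 4096 equally likely outcomes.
The number of ordered 4-tuples from {1,…,8} summing to 8 is 35.
P(sum = 8) = 35/4096.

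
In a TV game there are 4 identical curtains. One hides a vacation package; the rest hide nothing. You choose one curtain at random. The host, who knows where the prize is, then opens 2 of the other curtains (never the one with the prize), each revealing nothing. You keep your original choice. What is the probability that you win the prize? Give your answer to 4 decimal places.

The host can always open 2 empty curtains regardless of your choice, so the reveals give no information about your original curtain.
P(win by staying) = 1/4 ≈ 0.2500.

0.2500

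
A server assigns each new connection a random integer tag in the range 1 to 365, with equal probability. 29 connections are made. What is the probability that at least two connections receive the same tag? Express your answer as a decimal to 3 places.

It's easier to compute the probability that all 29 are distinct.
P(all distinct) = 365/365 · 364/365 · ··· · 337/365 ≈ 0.319.
So the probability of at least one match is 1 − 0.319 = 0.681.

0.681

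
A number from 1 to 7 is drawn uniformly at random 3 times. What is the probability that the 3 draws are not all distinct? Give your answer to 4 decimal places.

P(all 3 different) = 7/7 · 6/7 · ··· · 5/7 ≈ 0.6122.
P(at least two equal) = 1 − 0.6122 = 0.3878.

0.3878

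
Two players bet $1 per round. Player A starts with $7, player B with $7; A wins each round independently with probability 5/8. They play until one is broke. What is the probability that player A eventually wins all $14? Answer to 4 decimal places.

Let r = q/p = (3/8)/(5/8) = 3/5. The recurrence P(i) = p·P(i+1) + q·P(i−1) with P(0)=0, P(14)=1 gives P(i) = (1 − r^i)/(1 − r^14).
P(7) = (1 − (3/5)^7) / (1 − (3/5)^14) = 78125/80312 ≈ 0.9728.

0.9728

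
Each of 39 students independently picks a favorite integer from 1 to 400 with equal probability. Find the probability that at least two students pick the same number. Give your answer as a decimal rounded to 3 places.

0.853

It's easier to compute the probability that all 39 are distinct.
P(all distinct) = 400/400 · 399/400 · ··· · 362/400 ≈ 0.147.
So the probability of at least one match is 1 − 0.147 = 0.853.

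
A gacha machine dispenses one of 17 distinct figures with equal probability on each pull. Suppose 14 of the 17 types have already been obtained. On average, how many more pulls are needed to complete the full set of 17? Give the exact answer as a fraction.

Starting from 14 distinct types, each trial gives a new one with probability (17−i)/17 when i types are held, so the wait for the next new type is 17/(17−i).
E = 17/3 + 17/2 + 17/1 = 187/6.

187/6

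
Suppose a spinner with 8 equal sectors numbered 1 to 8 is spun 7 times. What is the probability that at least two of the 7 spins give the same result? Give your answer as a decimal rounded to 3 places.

P(all 7 different) = 8/8 · 7/8 · ··· · 2/8 ≈ 0.019.
P(at least two equal) = 1 − 0.019 = 0.981.

0.981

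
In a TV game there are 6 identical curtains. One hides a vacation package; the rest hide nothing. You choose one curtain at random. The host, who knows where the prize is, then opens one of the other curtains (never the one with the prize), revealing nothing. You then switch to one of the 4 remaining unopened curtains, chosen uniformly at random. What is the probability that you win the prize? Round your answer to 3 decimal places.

Your original curtain holds the prize with probability 1/6, so the other 5 collectively hold it with probability 5/6.
The host can always find an empty curtain to open, so this doesn't change that 5/6; it is now spread over the 4 remaining unopened curtains.
P(win by switching) = (5/6) · (1/4) = 5/24 ≈ 0.208.

0.208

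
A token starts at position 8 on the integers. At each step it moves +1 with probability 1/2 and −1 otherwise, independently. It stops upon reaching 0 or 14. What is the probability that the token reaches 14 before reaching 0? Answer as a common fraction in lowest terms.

4/7

With a fair step, P(i) = ½P(i−1) + ½P(i+1) with P(0)=0, P(14)=1 has the linear solution P(i) = i/14.
P(8) = 8/14 = 4/7.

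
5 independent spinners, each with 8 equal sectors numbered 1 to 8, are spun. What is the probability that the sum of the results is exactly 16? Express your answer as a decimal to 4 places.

There are 8^5 = 32768 equally likely outcomes.
The number of ordered 5-tuples from {1,…,8} summing to 16 is 1190.
P(sum = 16) = 1190/32768 = 595/16384 ≈ 0.0363.

0.0363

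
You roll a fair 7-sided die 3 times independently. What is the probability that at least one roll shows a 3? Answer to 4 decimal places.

P(no roll shows a 3) = (6/7)^3 ≈ 0.6297.
P(at least one) = 1 − 0.6297 = 0.3703.

0.3703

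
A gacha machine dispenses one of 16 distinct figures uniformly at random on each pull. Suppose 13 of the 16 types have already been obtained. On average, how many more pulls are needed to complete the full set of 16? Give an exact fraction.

88/3

Starting from 13 distinct types, each trial gives a new one with probability (16−i)/16 when i types are held, so the wait for the next new type is 16/(16−i).
E = 16/3 + 16/2 + 16/1 = 88/3.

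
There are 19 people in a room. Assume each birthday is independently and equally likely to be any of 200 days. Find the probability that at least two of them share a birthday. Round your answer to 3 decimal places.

0.586

It's easier to compute the probability that all 19 are distinct.
P(all distinct) = 200/200 · 199/200 · ··· · 182/200 ≈ 0.414.
So the probability of at least one match is 1 − 0.414 = 0.586.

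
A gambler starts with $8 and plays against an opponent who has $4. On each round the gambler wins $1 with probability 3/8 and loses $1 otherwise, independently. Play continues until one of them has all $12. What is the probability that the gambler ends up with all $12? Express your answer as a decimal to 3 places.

Let r = q/p = (5/8)/(3/8) = 5/3. The recurrence P(i) = p·P(i+1) + q·P(i−1) with P(0)=0, P(12)=1 gives P(i) = (1 − r^i)/(1 − r^12).
P(8) = (1 − (5/3)^8) / (1 − (5/3)^12) = 57186/447811 ≈ 0.128.

0.128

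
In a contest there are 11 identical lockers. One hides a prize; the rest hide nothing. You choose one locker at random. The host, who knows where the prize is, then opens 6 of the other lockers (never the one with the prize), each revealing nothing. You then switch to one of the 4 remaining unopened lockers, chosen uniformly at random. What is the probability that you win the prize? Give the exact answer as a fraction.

Your original locker holds the prize with probability 1/11, so the other 10 collectively hold it with probability 10/11.
The host can always find 6 empty lockers to open, so the reveals don't change that 10/11; it is now spread over the 4 remaining unopened lockers.
P(win by switching) = (10/11) · (1/4) = 5/22.

5/22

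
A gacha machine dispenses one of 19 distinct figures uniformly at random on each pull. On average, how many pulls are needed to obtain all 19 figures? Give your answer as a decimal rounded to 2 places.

After i distinct types are collected, each trial gives a new one with probability (19−i)/19, so the expected wait for the next new type is 19/(19−i).
E = 19/19 + 19/18 + 19/17 + 19/16 + 19/15 + 19/14 + 19/13 + 19/12 + 19/11 + 19/10 + 19/9 + 19/8 + 19/7 + 19/6 + 19/5 + 19/4 + 19/3 + 19/2 + 19/1 = 275295799/4084080 ≈ 67.41.

67.41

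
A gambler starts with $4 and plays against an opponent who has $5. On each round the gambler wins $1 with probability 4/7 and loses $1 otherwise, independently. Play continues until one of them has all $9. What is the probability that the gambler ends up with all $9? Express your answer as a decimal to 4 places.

Let r = q/p = (3/7)/(4/7) = 3/4. The recurrence P(i) = p·P(i+1) + q·P(i−1) with P(0)=0, P(9)=1 gives P(i) = (1 − r^i)/(1 − r^9).
P(4) = (1 − (3/4)^4) / (1 − (3/4)^9) = 179200/242461 ≈ 0.7391.

0.7391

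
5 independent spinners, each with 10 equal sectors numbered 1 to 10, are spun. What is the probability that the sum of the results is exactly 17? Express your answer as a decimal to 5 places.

0.01745

There are 10^5 = 100000 equally likely outcomes.
The number of ordered 5-tuples from {1,…,10} summing to 17 is 1745.
P(sum = 17) = 1745/100000 = 349/20000 ≈ 0.01745.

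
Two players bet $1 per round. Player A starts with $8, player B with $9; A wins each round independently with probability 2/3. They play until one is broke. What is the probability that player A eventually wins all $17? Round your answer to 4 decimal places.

0.9961

Let r = q/p = (1/3)/(2/3) = 1/2. The recurrence P(i) = p·P(i+1) + q·P(i−1) with P(0)=0, P(17)=1 gives P(i) = (1 − r^i)/(1 − r^17).
P(8) = (1 − (1/2)^8) / (1 − (1/2)^17) = 130560/131071 ≈ 0.9961.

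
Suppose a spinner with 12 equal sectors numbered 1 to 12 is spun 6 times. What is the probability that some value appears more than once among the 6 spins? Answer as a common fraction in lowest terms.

1343/1728

P(all 6 different) = 12/12 · 11/12 · ··· · 7/12 = 385/1728.
P(at least two equal) = 1 − 385/1728 = 1343/1728.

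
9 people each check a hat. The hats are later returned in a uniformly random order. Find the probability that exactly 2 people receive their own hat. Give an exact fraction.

Choose which 2 of the 9 are fixed: C(9,2) = 36 ways.
The remaining 7 must have no fixed point: D(7) = 1854.
P = 36·1854/362880 = 103/560.

103/560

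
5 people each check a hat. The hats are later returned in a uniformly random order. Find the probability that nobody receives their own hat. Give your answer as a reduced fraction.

11/30

This is the derangement probability: permutations of 5 with no fixed point.
D(5) = 5! · (1 − 1/1! + 1/2! − ··· + (−1)^5/5!) = 44.
P = 44/120 = 11/30.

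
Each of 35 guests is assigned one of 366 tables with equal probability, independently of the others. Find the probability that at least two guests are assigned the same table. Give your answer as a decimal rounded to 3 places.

It's easier to compute the probability that all 35 are distinct.
P(all distinct) = 366/366 · 365/366 · ··· · 332/366 ≈ 0.187.
So the probability of at least one match is 1 − 0.187 = 0.813.

0.813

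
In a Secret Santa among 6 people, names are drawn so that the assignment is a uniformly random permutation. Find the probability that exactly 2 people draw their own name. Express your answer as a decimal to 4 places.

Choose which 2 of the 6 are fixed: C(6,2) = 15 ways.
The remaining 4 must have no fixed point: D(4) = 9.
P = 15·9/720 = 3/16 ≈ 0.1875.

0.1875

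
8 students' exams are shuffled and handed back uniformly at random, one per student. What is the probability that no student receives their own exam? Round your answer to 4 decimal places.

This is the derangement probability: permutations of 8 with no fixed point.
D(8) = 8! · (1 − 1/1! + 1/2! − ··· + (−1)^8/8!) = 14833.
P = 14833/40320 = 2119/5760 ≈ 0.3679.

0.3679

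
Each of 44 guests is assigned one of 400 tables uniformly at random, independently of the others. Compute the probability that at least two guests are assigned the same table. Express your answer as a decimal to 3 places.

0.914

It's easier to compute the probability that all 44 are distinct.
P(all distinct) = 400/400 · 399/400 · ··· · 357/400 ≈ 0.086.
So the probability of at least one match is 1 − 0.086 = 0.914.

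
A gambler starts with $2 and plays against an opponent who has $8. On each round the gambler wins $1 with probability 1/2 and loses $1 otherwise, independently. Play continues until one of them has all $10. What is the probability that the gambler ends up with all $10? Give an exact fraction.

1/5

With a fair step, P(i) = ½P(i−1) + ½P(i+1) with P(0)=0, P(10)=1 has the linear solution P(i) = i/10.
P(2) = 2/10 = 1/5.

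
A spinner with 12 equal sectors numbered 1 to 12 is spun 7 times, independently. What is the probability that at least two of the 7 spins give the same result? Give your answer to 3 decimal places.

0.889

P(all 7 different) = 12/12 · 11/12 · ··· · 6/12 ≈ 0.111.
P(at least two equal) = 1 − 0.111 = 0.889.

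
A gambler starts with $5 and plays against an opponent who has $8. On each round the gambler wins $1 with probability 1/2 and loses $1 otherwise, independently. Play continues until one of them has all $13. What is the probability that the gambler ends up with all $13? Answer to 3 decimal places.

With a fair step, P(i) = ½P(i−1) + ½P(i+1) with P(0)=0, P(13)=1 has the linear solution P(i) = i/13.
P(5) = 5/13 ≈ 0.385.

0.385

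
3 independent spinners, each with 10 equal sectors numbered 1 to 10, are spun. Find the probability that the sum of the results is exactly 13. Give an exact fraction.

63/1000

There are 10^3 = 1000 equally likely outcomes.
The number of ordered 3-tuples from {1,…,10} summing to 13 is 63.
P(sum = 13) = 63/1000.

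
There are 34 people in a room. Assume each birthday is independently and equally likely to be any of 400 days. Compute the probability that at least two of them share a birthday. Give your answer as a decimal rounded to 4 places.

It's easier to compute the probability that all 34 are distinct.
P(all distinct) = 400/400 · 399/400 · ··· · 367/400 ≈ 0.2361.
So the probability of at least one match is 1 − 0.2361 = 0.7639.

0.7639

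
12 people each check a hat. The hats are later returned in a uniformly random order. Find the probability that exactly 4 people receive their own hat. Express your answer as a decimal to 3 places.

Choose which 4 of the 12 are fixed: C(12,4) = 495 ways.
The remaining 8 must have no fixed point: D(8) = 14833.
P = 495·14833/479001600 = 2119/138240 ≈ 0.015.

0.015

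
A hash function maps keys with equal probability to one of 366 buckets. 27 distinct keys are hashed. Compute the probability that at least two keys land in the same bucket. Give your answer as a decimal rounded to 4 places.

0.6258

It's easier to compute the probability that all 27 are distinct.
P(all distinct) = 366/366 · 365/366 · ··· · 340/366 ≈ 0.3742.
So the probability of at least one match is 1 − 0.3742 = 0.6258.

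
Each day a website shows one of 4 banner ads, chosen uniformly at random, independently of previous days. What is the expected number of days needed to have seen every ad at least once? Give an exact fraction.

After i distinct types are collected, each trial gives a new one with probability (4−i)/4, so the expected wait for the next new type is 4/(4−i).
E = 4/4 + 4/3 + 4/2 + 4/1 = 25/3.

25/3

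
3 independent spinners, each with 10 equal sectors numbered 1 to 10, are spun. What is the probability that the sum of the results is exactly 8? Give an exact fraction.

21/1000

There are 10^3 = 1000 equally likely outcomes.
The number of ordered 3-tuples from {1,…,10} summing to 8 is 21.
P(sum = 8) = 21/1000.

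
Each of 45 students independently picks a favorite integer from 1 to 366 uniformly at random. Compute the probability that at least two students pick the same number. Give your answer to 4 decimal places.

0.9405

It's easier to compute the probability that all 45 are distinct.
P(all distinct) = 366/366 · 365/366 · ··· · 322/366 ≈ 0.0595.
So the probability of at least one match is 1 − 0.0595 = 0.9405.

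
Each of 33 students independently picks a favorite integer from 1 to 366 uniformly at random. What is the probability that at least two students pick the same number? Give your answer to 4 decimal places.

0.7740

It's easier to compute the probability that all 33 are distinct.
P(all distinct) = 366/366 · 365/366 · ··· · 334/366 ≈ 0.2260.
So the probability of at least one match is 1 − 0.2260 = 0.7740.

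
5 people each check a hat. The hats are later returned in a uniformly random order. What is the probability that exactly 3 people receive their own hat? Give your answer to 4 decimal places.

Choose which 3 of the 5 are fixed: C(5,3) = 10 ways.
The remaining 2 must have no fixed point: D(2) = 1.
P = 10·1/120 = 1/12 ≈ 0.0833.

0.0833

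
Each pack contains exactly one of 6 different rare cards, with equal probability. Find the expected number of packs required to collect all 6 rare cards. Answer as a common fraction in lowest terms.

147/10

After i distinct types are collected, each trial gives a new one with probability (6−i)/6, so the expected wait for the next new type is 6/(6−i).
E = 6/6 + 6/5 + 6/4 + 6/3 + 6/2 + 6/1 = 147/10.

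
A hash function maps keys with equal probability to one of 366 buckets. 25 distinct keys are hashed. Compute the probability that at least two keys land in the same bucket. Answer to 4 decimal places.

0.5677

It's easier to compute the probability that all 25 are distinct.
P(all distinct) = 366/366 · 365/366 · ··· · 342/366 ≈ 0.4323.
So the probability of at least one match is 1 − 0.4323 = 0.5677.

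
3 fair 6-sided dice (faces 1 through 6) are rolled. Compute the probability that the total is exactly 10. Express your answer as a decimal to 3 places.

There are 6^3 = 216 equally likely outcomes.
The number of ordered 3-tuples from {1,…,6} summing to 10 is 27.
P(sum = 10) = 27/216 = 1/8 ≈ 0.125.

0.125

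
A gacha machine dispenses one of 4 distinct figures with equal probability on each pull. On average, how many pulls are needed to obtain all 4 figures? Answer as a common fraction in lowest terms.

After i distinct types are collected, each trial gives a new one with probability (4−i)/4, so the expected wait for the next new type is 4/(4−i).
E = 4/4 + 4/3 + 4/2 + 4/1 = 25/3.

25/3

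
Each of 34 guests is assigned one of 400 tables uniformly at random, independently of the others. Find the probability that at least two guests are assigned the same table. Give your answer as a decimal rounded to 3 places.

It's easier to compute the probability that all 34 are distinct.
P(all distinct) = 400/400 · 399/400 · ··· · 367/400 ≈ 0.236.
So the probability of at least one match is 1 − 0.236 = 0.764.

0.764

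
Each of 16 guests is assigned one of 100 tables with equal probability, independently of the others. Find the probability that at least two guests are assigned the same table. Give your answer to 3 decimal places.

0.718

It's easier to compute the probability that all 16 are distinct.
P(all distinct) = 100/100 · 99/100 · ··· · 85/100 ≈ 0.282.
So the probability of at least one match is 1 − 0.282 = 0.718.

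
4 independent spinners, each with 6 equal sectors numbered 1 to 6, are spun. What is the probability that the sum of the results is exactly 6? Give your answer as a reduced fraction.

There are 6^4 = 1296 equally likely outcomes.
The number of ordered 4-tuples from {1,…,6} summing to 6 is 10.
P(sum = 6) = 10/1296 = 5/648.

5/648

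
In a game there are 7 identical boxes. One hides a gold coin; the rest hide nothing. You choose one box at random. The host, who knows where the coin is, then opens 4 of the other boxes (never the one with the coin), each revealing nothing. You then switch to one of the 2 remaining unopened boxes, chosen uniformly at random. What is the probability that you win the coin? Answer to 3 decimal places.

0.429

Your original box holds the coin with probability 1/7, so the other 6 collectively hold it with probability 6/7.
The host can always find 4 empty boxes to open, so the reveals don't change that 6/7; it is now spread over the 2 remaining unopened boxes.
P(win by switching) = (6/7) · (1/2) = 3/7 ≈ 0.429.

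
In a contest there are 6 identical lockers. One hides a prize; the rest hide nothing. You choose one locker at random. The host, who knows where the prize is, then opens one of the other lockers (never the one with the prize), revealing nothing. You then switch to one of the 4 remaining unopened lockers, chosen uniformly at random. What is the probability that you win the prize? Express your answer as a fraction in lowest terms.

5/24

Your original locker holds the prize with probability 1/6, so the other 5 collectively hold it with probability 5/6.
The host can always find an empty locker to open, so this doesn't change that 5/6; it is now spread over the 4 remaining unopened lockers.
P(win by switching) = (5/6) · (1/4) = 5/24.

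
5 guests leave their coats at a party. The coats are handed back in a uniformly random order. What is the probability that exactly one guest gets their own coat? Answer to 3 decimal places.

0.375

Choose which one is fixed: C(5,1) = 5 ways.
The remaining 4 must have no fixed point: D(4) = 9.
P = 5·9/120 = 3/8 ≈ 0.375.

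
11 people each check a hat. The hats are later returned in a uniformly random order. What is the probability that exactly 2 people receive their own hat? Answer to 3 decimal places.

Choose which 2 of the 11 are fixed: C(11,2) = 55 ways.
The remaining 9 must have no fixed point: D(9) = 133496.
P = 55·133496/39916800 = 16687/90720 ≈ 0.184.

0.184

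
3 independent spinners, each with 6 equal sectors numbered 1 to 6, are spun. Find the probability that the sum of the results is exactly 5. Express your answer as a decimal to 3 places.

0.028

There are 6^3 = 216 equally likely outcomes.
The number of ordered 3-tuples from {1,…,6} summing to 5 is 6.
P(sum = 5) = 6/216 = 1/36 ≈ 0.028.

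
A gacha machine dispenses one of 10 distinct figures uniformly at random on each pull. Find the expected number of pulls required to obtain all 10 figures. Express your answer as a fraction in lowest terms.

7381/252

After i distinct types are collected, each trial gives a new one with probability (10−i)/10, so the expected wait for the next new type is 10/(10−i).
E = 10/10 + 10/9 + 10/8 + 10/7 + 10/6 + 10/5 + 10/4 + 10/3 + 10/2 + 10/1 = 7381/252.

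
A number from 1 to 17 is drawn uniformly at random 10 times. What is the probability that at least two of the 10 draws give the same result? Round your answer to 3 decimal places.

0.965

P(all 10 different) = 17/17 · 16/17 · ··· · 8/17 ≈ 0.035.
P(at least two equal) = 1 − 0.035 = 0.965.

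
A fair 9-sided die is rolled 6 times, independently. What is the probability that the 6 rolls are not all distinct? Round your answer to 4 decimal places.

0.8862

P(all 6 different) = 9/9 · 8/9 · ··· · 4/9 ≈ 0.1138.
P(at least two equal) = 1 − 0.1138 = 0.8862.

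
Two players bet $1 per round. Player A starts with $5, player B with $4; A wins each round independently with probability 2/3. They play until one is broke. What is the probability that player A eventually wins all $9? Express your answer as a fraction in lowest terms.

496/511

Let r = q/p = (1/3)/(2/3) = 1/2. The recurrence P(i) = p·P(i+1) + q·P(i−1) with P(0)=0, P(9)=1 gives P(i) = (1 − r^i)/(1 − r^9).
P(5) = (1 − (1/2)^5) / (1 − (1/2)^9) = 496/511.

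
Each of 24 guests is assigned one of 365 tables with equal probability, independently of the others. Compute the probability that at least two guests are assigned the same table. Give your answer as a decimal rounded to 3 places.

It's easier to compute the probability that all 24 are distinct.
P(all distinct) = 365/365 · 364/365 · ··· · 342/365 ≈ 0.462.
So the probability of at least one match is 1 − 0.462 = 0.538.

0.538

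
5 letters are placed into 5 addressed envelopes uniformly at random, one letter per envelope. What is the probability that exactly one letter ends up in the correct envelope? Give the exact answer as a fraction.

Choose which one is fixed: C(5,1) = 5 ways.
The remaining 4 must have no fixed point: D(4) = 9.
P = 5·9/120 = 3/8.

3/8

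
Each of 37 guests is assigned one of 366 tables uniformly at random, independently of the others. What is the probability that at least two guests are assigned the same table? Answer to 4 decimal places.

0.8479

It's easier to compute the probability that all 37 are distinct.
P(all distinct) = 366/366 · 365/366 · ··· · 330/366 ≈ 0.1521.
So the probability of at least one match is 1 − 0.1521 = 0.8479.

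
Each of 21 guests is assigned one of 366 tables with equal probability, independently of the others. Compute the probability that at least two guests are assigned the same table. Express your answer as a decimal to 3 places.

0.443

It's easier to compute the probability that all 21 are distinct.
P(all distinct) = 366/366 · 365/366 · ··· · 346/366 ≈ 0.557.
So the probability of at least one match is 1 − 0.557 = 0.443.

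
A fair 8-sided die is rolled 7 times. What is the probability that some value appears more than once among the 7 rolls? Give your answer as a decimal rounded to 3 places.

P(all 7 different) = 8/8 · 7/8 · ··· · 2/8 ≈ 0.019.
P(at least two equal) = 1 − 0.019 = 0.981.

0.981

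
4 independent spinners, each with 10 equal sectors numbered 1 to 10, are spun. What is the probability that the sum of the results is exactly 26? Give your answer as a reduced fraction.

There are 10^4 = 10000 equally likely outcomes.
The number of ordered 4-tuples from {1,…,10} summing to 26 is 540.
P(sum = 26) = 540/10000 = 27/500.

27/500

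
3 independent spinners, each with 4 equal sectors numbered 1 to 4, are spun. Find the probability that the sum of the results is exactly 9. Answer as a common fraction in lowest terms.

There are 4^3 = 64 equally likely outcomes.
The number of ordered 3-tuples from {1,…,4} summing to 9 is 10.
P(sum = 9) = 10/64 = 5/32.

5/32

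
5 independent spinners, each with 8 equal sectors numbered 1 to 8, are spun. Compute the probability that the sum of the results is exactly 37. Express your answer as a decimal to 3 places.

0.001

There are 8^5 = 32768 equally likely outcomes.
The number of ordered 5-tuples from {1,…,8} summing to 37 is 35.
P(sum = 37) = 35/32768 ≈ 0.001.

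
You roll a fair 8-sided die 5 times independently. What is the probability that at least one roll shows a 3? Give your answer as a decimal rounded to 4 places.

P(no roll shows a 3) = (7/8)^5 ≈ 0.5129.
P(at least one) = 1 − 0.5129 = 0.4871.

0.4871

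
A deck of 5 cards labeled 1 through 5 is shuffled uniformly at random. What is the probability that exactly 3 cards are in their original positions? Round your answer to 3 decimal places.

Choose which 3 of the 5 are fixed: C(5,3) = 10 ways.
The remaining 2 must have no fixed point: D(2) = 1.
P = 10·1/120 = 1/12 ≈ 0.083.

0.083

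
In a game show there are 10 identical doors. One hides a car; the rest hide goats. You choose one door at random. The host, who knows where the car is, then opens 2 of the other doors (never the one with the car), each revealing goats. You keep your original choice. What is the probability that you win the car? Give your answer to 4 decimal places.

0.1000

The host can always open 2 empty doors regardless of your choice, so the reveals give no information about your original door.
P(win by staying) = 1/10 ≈ 0.1000.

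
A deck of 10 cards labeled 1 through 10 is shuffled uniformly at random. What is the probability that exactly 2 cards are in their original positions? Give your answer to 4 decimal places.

0.1839

Choose which 2 of the 10 are fixed: C(10,2) = 45 ways.
The remaining 8 must have no fixed point: D(8) = 14833.
P = 45·14833/3628800 = 2119/11520 ≈ 0.1839.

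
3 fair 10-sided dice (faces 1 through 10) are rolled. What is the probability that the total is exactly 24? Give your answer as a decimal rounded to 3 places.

0.028

There are 10^3 = 1000 equally likely outcomes.
The number of ordered 3-tuples from {1,…,10} summing to 24 is 28.
P(sum = 24) = 28/1000 = 7/250 ≈ 0.028.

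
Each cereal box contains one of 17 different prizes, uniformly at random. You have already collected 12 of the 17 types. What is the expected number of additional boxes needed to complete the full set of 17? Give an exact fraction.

Starting from 12 distinct types, each trial gives a new one with probability (17−i)/17 when i types are held, so the wait for the next new type is 17/(17−i).
E = 17/5 + 17/4 + 17/3 + 17/2 + 17/1 = 2329/60.

2329/60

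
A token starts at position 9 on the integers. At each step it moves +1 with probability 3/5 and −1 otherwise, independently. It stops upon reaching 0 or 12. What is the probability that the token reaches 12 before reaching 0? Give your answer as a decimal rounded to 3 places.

Let r = q/p = (2/5)/(3/5) = 2/3. The recurrence P(i) = p·P(i+1) + q·P(i−1) with P(0)=0, P(12)=1 gives P(i) = (1 − r^i)/(1 − r^12).
P(9) = (1 − (2/3)^9) / (1 − (2/3)^12) = 27243/27755 ≈ 0.982.

0.982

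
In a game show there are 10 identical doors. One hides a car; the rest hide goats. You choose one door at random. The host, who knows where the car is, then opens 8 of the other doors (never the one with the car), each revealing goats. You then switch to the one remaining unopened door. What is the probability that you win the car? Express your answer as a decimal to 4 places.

Your original door holds the car with probability 1/10, so the other 9 collectively hold it with probability 9/10.
The host can always find 8 empty doors to open, so the reveals don't change that 9/10; it is now spread over the 1 remaining unopened door.
P(win by switching) = (9/10) · (1/1) = 9/10 ≈ 0.9000.

0.9000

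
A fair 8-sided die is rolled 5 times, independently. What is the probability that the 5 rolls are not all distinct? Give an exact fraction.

P(all 5 different) = 8/8 · 7/8 · ··· · 4/8 = 105/512.
P(at least two equal) = 1 − 105/512 = 407/512.

407/512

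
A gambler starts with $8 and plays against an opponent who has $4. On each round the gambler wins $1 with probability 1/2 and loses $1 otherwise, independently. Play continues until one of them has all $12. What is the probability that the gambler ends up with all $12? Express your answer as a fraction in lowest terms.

2/3

With a fair step, P(i) = ½P(i−1) + ½P(i+1) with P(0)=0, P(12)=1 has the linear solution P(i) = i/12.
P(8) = 8/12 = 2/3.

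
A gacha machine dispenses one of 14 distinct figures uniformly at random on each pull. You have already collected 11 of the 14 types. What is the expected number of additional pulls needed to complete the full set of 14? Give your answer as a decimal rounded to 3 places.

Starting from 11 distinct types, each trial gives a new one with probability (14−i)/14 when i types are held, so the wait for the next new type is 14/(14−i).
E = 14/3 + 14/2 + 14/1 = 77/3 ≈ 25.667.

25.667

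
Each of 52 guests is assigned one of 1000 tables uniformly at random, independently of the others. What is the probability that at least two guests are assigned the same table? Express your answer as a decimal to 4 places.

It's easier to compute the probability that all 52 are distinct.
P(all distinct) = 1000/1000 · 999/1000 · ··· · 949/1000 ≈ 0.2594.
So the probability of at least one match is 1 − 0.2594 = 0.7406.

0.7406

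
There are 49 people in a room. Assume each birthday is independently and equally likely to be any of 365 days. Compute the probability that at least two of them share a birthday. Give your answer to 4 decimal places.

It's easier to compute the probability that all 49 are distinct.
P(all distinct) = 365/365 · 364/365 · ··· · 317/365 ≈ 0.0342.
So the probability of at least one match is 1 − 0.0342 = 0.9658.

0.9658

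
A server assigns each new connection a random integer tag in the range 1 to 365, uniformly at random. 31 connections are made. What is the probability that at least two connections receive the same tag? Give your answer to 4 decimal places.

It's easier to compute the probability that all 31 are distinct.
P(all distinct) = 365/365 · 364/365 · ··· · 335/365 ≈ 0.2695.
So the probability of at least one match is 1 − 0.2695 = 0.7305.

0.7305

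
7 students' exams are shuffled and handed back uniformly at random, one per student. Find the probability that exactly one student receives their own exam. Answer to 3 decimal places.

0.368

Choose which one is fixed: C(7,1) = 7 ways.
The remaining 6 must have no fixed point: D(6) = 265.
P = 7·265/5040 = 53/144 ≈ 0.368.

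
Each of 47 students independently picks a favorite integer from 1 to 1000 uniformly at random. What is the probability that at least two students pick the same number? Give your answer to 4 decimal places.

0.6665

It's easier to compute the probability that all 47 are distinct.
P(all distinct) = 1000/1000 · 999/1000 · ··· · 954/1000 ≈ 0.3335.
So the probability of at least one match is 1 − 0.3335 = 0.6665.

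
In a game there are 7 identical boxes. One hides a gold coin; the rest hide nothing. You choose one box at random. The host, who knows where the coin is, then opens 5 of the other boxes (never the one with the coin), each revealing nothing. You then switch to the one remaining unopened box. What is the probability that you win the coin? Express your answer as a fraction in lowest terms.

Your original box holds the coin with probability 1/7, so the other 6 collectively hold it with probability 6/7.
The host can always find 5 empty boxes to open, so the reveals don't change that 6/7; it is now spread over the 1 remaining unopened box.
P(win by switching) = (6/7) · (1/1) = 6/7.

6/7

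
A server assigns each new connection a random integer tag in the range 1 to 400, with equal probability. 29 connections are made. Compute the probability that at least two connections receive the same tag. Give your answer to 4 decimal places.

0.6465

It's easier to compute the probability that all 29 are distinct.
P(all distinct) = 400/400 · 399/400 · ··· · 372/400 ≈ 0.3535.
So the probability of at least one match is 1 − 0.3535 = 0.6465.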